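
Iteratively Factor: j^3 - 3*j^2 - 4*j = (j)*(j^2 - 3*j - 4) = j*(j + 1)*(j - 4)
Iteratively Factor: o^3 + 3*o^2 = (o + 3)*(o^2) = o*(o + 3)*(o)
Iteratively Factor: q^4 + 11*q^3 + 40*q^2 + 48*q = (q)*(q^3 + 11*q^2 + 40*q + 48) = q*(q + 4)*(q^2 + 7*q + 12) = q*(q + 3)*(q + 4)*(q + 4)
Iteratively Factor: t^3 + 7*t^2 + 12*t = (t + 4)*(t^2 + 3*t) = (t + 3)*(t + 4)*(t)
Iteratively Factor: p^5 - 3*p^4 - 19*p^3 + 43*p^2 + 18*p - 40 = (p - 5)*(p^4 + 2*p^3 - 9*p^2 - 2*p + 8) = (p - 5)*(p - 1)*(p^3 + 3*p^2 - 6*p - 8) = (p - 5)*(p - 1)*(p + 1)*(p^2 + 2*p - 8) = (p - 5)*(p - 1)*(p + 1)*(p + 4)*(p - 2)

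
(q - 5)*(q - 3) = q^2 - 8*q + 15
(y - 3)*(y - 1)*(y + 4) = y^3 - 13*y + 12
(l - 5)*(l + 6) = l^2 + l - 30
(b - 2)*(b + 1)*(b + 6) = b^3 + 5*b^2 - 8*b - 12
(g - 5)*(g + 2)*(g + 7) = g^3 + 4*g^2 - 31*g - 70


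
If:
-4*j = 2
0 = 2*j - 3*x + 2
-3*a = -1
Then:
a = 1/3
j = -1/2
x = 1/3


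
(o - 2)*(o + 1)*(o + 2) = o^3 + o^2 - 4*o - 4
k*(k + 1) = k^2 + k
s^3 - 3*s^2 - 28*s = s*(s - 7)*(s + 4)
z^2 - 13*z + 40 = (z - 8)*(z - 5)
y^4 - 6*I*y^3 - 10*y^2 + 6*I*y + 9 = (y - 1)*(y + 1)*(y - 3*I)^2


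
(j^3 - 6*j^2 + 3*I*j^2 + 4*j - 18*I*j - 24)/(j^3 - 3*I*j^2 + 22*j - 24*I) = (j - 6)/(j - 6*I)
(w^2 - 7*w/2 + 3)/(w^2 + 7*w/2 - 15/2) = (w - 2)/(w + 5)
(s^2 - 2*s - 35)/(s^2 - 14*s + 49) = (s + 5)/(s - 7)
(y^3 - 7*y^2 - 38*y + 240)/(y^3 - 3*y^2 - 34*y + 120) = (y - 8)/(y - 4)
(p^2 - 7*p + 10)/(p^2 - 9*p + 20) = (p - 2)/(p - 4)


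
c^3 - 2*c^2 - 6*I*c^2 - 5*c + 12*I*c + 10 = (c - 2)*(c - 5*I)*(c - I)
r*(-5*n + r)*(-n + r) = 5*n^2*r - 6*n*r^2 + r^3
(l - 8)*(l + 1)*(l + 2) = l^3 - 5*l^2 - 22*l - 16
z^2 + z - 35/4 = (z - 5/2)*(z + 7/2)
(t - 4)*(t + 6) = t^2 + 2*t - 24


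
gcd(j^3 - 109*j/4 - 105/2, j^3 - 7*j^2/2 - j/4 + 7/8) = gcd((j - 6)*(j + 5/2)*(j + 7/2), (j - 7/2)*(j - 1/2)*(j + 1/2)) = 1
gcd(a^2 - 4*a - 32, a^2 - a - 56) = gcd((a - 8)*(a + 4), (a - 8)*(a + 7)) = a - 8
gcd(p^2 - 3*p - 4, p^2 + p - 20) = p - 4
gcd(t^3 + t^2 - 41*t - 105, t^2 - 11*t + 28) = t - 7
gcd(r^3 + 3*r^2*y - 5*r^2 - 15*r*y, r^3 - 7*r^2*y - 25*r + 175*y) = r - 5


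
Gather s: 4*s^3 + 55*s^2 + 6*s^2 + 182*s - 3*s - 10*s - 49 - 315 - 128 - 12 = 4*s^3 + 61*s^2 + 169*s - 504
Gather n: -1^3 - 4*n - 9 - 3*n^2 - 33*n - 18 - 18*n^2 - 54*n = -21*n^2 - 91*n - 28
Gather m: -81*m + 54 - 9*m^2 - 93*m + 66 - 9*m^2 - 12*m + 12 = -18*m^2 - 186*m + 132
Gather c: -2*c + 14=14 - 2*c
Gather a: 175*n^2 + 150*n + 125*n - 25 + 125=175*n^2 + 275*n + 100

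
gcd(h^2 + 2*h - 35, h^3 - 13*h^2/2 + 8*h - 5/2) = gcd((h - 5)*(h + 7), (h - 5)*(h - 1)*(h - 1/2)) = h - 5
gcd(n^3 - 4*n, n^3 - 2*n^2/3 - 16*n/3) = n^2 + 2*n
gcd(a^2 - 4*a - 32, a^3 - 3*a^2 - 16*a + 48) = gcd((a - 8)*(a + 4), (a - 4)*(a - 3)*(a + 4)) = a + 4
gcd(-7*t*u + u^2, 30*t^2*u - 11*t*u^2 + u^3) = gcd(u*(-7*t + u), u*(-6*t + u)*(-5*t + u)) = u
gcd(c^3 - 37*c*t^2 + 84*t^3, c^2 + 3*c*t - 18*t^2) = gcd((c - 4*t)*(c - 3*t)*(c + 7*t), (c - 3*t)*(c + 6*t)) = -c + 3*t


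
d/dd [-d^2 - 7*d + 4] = -2*d - 7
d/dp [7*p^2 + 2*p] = 14*p + 2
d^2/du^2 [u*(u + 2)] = 2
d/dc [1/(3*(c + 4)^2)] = -2/(3*(c + 4)^3)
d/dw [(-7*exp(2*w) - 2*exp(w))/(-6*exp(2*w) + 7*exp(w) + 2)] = (-61*exp(2*w) - 28*exp(w) - 4)*exp(w)/(36*exp(4*w) - 84*exp(3*w) + 25*exp(2*w) + 28*exp(w) + 4)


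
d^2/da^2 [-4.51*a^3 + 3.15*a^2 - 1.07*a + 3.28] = 6.3 - 27.06*a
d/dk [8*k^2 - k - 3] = 16*k - 1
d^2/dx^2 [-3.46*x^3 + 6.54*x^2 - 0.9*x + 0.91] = 13.08 - 20.76*x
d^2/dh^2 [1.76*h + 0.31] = 0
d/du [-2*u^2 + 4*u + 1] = 4 - 4*u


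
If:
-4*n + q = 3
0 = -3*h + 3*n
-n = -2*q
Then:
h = -6/7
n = -6/7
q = -3/7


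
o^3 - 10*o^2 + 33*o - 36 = (o - 4)*(o - 3)^2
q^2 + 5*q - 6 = (q - 1)*(q + 6)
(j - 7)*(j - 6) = j^2 - 13*j + 42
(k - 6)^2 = k^2 - 12*k + 36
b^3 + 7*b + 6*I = (b - 3*I)*(b + I)*(b + 2*I)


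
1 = 1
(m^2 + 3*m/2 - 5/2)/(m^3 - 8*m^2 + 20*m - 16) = (2*m^2 + 3*m - 5)/(2*(m^3 - 8*m^2 + 20*m - 16))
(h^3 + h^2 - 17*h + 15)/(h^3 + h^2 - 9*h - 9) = (h^2 + 4*h - 5)/(h^2 + 4*h + 3)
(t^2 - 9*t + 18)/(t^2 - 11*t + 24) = (t - 6)/(t - 8)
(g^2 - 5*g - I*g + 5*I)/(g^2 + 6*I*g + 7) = (g - 5)/(g + 7*I)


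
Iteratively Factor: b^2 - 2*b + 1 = (b - 1)*(b - 1)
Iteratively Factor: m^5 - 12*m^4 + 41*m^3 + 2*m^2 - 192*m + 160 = (m - 4)*(m^4 - 8*m^3 + 9*m^2 + 38*m - 40) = (m - 4)*(m + 2)*(m^3 - 10*m^2 + 29*m - 20) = (m - 5)*(m - 4)*(m + 2)*(m^2 - 5*m + 4) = (m - 5)*(m - 4)^2*(m + 2)*(m - 1)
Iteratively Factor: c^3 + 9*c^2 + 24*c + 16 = (c + 1)*(c^2 + 8*c + 16) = (c + 1)*(c + 4)*(c + 4)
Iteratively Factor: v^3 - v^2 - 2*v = (v - 2)*(v^2 + v) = v*(v - 2)*(v + 1)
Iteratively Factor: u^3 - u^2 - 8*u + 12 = (u + 3)*(u^2 - 4*u + 4) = (u - 2)*(u + 3)*(u - 2)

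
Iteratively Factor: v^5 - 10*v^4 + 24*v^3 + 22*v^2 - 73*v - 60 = (v - 5)*(v^4 - 5*v^3 - v^2 + 17*v + 12) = (v - 5)*(v + 1)*(v^3 - 6*v^2 + 5*v + 12) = (v - 5)*(v + 1)^2*(v^2 - 7*v + 12) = (v - 5)*(v - 3)*(v + 1)^2*(v - 4)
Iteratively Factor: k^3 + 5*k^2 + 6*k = (k + 3)*(k^2 + 2*k) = (k + 2)*(k + 3)*(k)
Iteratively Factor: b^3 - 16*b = (b - 4)*(b^2 + 4*b) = (b - 4)*(b + 4)*(b)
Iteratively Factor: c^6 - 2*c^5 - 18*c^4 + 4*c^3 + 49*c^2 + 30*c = (c)*(c^5 - 2*c^4 - 18*c^3 + 4*c^2 + 49*c + 30) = c*(c - 2)*(c^4 - 18*c^2 - 32*c - 15) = c*(c - 5)*(c - 2)*(c^3 + 5*c^2 + 7*c + 3) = c*(c - 5)*(c - 2)*(c + 1)*(c^2 + 4*c + 3) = c*(c - 5)*(c - 2)*(c + 1)*(c + 3)*(c + 1)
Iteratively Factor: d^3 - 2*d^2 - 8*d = (d - 4)*(d^2 + 2*d) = d*(d - 4)*(d + 2)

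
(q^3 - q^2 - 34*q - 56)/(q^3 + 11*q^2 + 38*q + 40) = (q - 7)/(q + 5)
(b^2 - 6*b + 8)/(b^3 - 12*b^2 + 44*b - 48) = 1/(b - 6)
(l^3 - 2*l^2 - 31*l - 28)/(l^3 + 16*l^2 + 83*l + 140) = (l^2 - 6*l - 7)/(l^2 + 12*l + 35)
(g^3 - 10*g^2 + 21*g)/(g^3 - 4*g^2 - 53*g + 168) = g*(g - 7)/(g^2 - g - 56)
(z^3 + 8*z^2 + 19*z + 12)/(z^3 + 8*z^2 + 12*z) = (z^3 + 8*z^2 + 19*z + 12)/(z*(z^2 + 8*z + 12))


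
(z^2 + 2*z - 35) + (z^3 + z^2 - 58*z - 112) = z^3 + 2*z^2 - 56*z - 147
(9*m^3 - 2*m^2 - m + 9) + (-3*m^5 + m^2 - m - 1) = -3*m^5 + 9*m^3 - m^2 - 2*m + 8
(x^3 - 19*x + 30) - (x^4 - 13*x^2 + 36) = -x^4 + x^3 + 13*x^2 - 19*x - 6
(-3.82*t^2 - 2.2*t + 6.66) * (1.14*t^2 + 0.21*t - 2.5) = -4.3548*t^4 - 3.3102*t^3 + 16.6804*t^2 + 6.8986*t - 16.65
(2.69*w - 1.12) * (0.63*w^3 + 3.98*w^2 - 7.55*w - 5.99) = 1.6947*w^4 + 10.0006*w^3 - 24.7671*w^2 - 7.6571*w + 6.7088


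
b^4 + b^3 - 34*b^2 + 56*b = b*(b - 4)*(b - 2)*(b + 7)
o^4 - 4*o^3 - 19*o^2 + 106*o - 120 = (o - 4)*(o - 3)*(o - 2)*(o + 5)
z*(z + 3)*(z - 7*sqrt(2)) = z^3 - 7*sqrt(2)*z^2 + 3*z^2 - 21*sqrt(2)*z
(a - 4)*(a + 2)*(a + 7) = a^3 + 5*a^2 - 22*a - 56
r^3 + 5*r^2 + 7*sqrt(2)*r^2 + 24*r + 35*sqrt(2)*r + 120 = (r + 5)*(r + 3*sqrt(2))*(r + 4*sqrt(2))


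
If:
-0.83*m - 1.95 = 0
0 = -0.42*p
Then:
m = -2.35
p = 0.00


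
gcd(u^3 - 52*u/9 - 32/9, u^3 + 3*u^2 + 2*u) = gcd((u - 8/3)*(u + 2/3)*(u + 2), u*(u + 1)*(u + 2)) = u + 2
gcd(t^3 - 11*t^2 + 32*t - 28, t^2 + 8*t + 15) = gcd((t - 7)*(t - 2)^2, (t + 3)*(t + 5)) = 1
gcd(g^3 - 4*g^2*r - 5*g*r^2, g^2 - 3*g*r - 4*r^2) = g + r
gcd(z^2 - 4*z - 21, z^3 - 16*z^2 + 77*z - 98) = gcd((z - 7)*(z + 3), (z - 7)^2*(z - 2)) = z - 7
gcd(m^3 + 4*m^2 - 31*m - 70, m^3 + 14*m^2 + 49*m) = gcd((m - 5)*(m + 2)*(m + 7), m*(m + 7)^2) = m + 7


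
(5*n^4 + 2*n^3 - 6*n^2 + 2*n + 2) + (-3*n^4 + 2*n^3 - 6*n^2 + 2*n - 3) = 2*n^4 + 4*n^3 - 12*n^2 + 4*n - 1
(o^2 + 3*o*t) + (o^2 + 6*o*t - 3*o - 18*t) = 2*o^2 + 9*o*t - 3*o - 18*t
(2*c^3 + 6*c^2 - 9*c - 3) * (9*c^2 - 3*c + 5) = 18*c^5 + 48*c^4 - 89*c^3 + 30*c^2 - 36*c - 15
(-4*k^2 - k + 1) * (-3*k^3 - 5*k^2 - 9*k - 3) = 12*k^5 + 23*k^4 + 38*k^3 + 16*k^2 - 6*k - 3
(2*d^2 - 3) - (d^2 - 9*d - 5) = d^2 + 9*d + 2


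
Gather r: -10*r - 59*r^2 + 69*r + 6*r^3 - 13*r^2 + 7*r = 6*r^3 - 72*r^2 + 66*r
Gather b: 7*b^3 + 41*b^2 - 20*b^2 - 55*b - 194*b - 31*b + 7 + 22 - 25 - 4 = 7*b^3 + 21*b^2 - 280*b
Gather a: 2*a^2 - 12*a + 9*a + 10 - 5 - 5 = 2*a^2 - 3*a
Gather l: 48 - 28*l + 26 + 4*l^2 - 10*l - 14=4*l^2 - 38*l + 60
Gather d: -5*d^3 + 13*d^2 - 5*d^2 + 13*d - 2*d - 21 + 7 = -5*d^3 + 8*d^2 + 11*d - 14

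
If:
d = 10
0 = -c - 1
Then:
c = -1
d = 10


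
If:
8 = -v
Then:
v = -8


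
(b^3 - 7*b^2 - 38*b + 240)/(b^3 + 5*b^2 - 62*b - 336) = (b - 5)/(b + 7)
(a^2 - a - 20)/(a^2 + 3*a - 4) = (a - 5)/(a - 1)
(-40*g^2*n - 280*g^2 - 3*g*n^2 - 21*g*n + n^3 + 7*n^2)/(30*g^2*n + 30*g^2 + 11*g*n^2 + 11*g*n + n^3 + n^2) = (-8*g*n - 56*g + n^2 + 7*n)/(6*g*n + 6*g + n^2 + n)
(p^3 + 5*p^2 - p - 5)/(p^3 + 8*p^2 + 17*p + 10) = (p - 1)/(p + 2)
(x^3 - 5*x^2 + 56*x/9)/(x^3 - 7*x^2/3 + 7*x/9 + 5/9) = x*(9*x^2 - 45*x + 56)/(9*x^3 - 21*x^2 + 7*x + 5)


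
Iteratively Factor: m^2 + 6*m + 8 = (m + 4)*(m + 2)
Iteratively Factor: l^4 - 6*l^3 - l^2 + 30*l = (l - 5)*(l^3 - l^2 - 6*l) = l*(l - 5)*(l^2 - l - 6) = l*(l - 5)*(l + 2)*(l - 3)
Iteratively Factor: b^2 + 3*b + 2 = (b + 2)*(b + 1)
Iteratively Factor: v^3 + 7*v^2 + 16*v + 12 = (v + 2)*(v^2 + 5*v + 6) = (v + 2)^2*(v + 3)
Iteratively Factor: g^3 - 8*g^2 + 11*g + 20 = (g - 5)*(g^2 - 3*g - 4) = (g - 5)*(g - 4)*(g + 1)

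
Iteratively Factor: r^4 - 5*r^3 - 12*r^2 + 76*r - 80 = (r - 2)*(r^3 - 3*r^2 - 18*r + 40) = (r - 5)*(r - 2)*(r^2 + 2*r - 8) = (r - 5)*(r - 2)*(r + 4)*(r - 2)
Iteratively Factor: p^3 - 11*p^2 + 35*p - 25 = (p - 5)*(p^2 - 6*p + 5) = (p - 5)*(p - 1)*(p - 5)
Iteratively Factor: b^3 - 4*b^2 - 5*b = (b - 5)*(b^2 + b) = b*(b - 5)*(b + 1)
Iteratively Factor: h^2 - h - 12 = (h - 4)*(h + 3)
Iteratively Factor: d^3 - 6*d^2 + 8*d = (d - 2)*(d^2 - 4*d) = (d - 4)*(d - 2)*(d)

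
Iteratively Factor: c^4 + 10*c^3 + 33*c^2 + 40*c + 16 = (c + 1)*(c^3 + 9*c^2 + 24*c + 16) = (c + 1)*(c + 4)*(c^2 + 5*c + 4) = (c + 1)*(c + 4)^2*(c + 1)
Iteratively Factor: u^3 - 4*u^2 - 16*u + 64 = (u + 4)*(u^2 - 8*u + 16) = (u - 4)*(u + 4)*(u - 4)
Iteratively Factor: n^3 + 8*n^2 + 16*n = (n + 4)*(n^2 + 4*n) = (n + 4)^2*(n)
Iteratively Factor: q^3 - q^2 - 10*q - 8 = (q - 4)*(q^2 + 3*q + 2) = (q - 4)*(q + 2)*(q + 1)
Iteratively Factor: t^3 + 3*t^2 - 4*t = (t - 1)*(t^2 + 4*t) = t*(t - 1)*(t + 4)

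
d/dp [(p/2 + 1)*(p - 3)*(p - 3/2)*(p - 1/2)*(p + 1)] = 5*p^4/2 - 4*p^3 - 75*p^2/8 + 8*p + 27/8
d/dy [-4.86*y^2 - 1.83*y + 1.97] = -9.72*y - 1.83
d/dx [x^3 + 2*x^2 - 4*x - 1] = 3*x^2 + 4*x - 4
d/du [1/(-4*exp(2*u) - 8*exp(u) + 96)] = (exp(u) + 1)*exp(u)/(2*(exp(2*u) + 2*exp(u) - 24)^2)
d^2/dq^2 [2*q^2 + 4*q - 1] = 4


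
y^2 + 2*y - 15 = (y - 3)*(y + 5)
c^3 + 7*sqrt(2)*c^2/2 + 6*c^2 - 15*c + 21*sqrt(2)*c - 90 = (c + 6)*(c - 3*sqrt(2)/2)*(c + 5*sqrt(2))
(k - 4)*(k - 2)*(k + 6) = k^3 - 28*k + 48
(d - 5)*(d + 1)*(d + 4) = d^3 - 21*d - 20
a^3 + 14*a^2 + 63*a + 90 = (a + 3)*(a + 5)*(a + 6)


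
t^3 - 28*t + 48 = (t - 4)*(t - 2)*(t + 6)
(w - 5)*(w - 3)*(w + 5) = w^3 - 3*w^2 - 25*w + 75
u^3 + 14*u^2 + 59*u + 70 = (u + 2)*(u + 5)*(u + 7)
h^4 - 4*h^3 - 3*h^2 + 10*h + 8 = (h - 4)*(h - 2)*(h + 1)^2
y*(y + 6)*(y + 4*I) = y^3 + 6*y^2 + 4*I*y^2 + 24*I*y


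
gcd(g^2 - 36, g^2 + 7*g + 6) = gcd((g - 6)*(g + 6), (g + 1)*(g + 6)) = g + 6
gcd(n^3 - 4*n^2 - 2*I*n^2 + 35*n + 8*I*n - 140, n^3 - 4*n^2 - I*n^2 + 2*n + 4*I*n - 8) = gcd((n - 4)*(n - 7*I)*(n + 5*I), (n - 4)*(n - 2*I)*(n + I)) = n - 4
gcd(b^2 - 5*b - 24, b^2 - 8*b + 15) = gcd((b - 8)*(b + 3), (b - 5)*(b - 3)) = 1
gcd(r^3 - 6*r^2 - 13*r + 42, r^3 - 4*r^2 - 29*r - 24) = r + 3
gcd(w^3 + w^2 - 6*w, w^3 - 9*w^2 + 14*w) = w^2 - 2*w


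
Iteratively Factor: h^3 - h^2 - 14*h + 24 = (h + 4)*(h^2 - 5*h + 6) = (h - 3)*(h + 4)*(h - 2)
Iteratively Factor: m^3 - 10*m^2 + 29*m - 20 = (m - 1)*(m^2 - 9*m + 20) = (m - 5)*(m - 1)*(m - 4)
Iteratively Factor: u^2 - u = (u - 1)*(u)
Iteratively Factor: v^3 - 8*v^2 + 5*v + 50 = (v + 2)*(v^2 - 10*v + 25) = (v - 5)*(v + 2)*(v - 5)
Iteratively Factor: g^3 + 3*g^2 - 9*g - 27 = (g + 3)*(g^2 - 9) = (g - 3)*(g + 3)*(g + 3)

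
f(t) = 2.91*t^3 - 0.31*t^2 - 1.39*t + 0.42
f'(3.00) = 75.32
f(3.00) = 72.03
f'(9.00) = 700.16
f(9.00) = 2084.19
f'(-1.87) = 30.30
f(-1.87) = -17.09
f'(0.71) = 2.57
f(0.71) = 0.32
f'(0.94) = 5.74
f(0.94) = 1.26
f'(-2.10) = 38.41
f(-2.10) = -24.98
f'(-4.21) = 155.95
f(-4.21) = -216.36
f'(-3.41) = 102.24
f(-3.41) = -113.83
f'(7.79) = 523.55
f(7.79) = 1346.42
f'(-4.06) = 145.03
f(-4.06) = -193.79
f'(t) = 8.73*t^2 - 0.62*t - 1.39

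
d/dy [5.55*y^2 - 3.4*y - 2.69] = 11.1*y - 3.4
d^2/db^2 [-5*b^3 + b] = -30*b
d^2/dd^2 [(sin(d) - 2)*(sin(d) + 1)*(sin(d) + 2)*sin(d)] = -16*sin(d)^4 - 9*sin(d)^3 + 28*sin(d)^2 + 10*sin(d) - 8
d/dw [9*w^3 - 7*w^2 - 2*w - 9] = 27*w^2 - 14*w - 2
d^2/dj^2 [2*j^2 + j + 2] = 4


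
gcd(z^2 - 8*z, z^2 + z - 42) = 1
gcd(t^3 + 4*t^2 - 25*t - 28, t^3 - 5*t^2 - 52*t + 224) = t^2 + 3*t - 28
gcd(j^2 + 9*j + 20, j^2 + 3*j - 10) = j + 5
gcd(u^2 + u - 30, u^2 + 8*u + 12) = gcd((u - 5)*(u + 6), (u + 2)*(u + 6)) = u + 6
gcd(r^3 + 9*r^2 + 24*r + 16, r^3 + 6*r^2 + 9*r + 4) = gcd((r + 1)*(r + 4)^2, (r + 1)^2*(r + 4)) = r^2 + 5*r + 4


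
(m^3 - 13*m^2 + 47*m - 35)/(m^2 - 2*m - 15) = (m^2 - 8*m + 7)/(m + 3)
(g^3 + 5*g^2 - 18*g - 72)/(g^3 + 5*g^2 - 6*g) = (g^2 - g - 12)/(g*(g - 1))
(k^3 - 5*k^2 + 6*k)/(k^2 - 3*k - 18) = k*(-k^2 + 5*k - 6)/(-k^2 + 3*k + 18)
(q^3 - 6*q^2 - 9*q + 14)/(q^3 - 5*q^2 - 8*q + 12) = (q - 7)/(q - 6)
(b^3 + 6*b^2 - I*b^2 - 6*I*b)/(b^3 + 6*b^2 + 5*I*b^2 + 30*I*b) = (b - I)/(b + 5*I)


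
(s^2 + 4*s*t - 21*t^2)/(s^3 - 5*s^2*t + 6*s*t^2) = (s + 7*t)/(s*(s - 2*t))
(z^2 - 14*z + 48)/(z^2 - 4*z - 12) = (z - 8)/(z + 2)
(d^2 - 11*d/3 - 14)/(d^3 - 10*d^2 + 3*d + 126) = (d + 7/3)/(d^2 - 4*d - 21)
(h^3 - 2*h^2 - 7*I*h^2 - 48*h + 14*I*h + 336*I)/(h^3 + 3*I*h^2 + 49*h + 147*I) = (h^2 - 2*h - 48)/(h^2 + 10*I*h - 21)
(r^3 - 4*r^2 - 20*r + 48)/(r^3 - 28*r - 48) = (r - 2)/(r + 2)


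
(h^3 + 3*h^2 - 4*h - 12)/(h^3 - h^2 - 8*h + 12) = (h + 2)/(h - 2)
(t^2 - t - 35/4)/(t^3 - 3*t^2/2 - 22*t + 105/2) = (t + 5/2)/(t^2 + 2*t - 15)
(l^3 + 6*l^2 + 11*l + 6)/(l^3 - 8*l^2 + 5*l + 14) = (l^2 + 5*l + 6)/(l^2 - 9*l + 14)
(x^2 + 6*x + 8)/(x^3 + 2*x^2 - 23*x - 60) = (x + 2)/(x^2 - 2*x - 15)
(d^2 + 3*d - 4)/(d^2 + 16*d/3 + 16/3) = 3*(d - 1)/(3*d + 4)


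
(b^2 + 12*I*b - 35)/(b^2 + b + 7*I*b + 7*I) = (b + 5*I)/(b + 1)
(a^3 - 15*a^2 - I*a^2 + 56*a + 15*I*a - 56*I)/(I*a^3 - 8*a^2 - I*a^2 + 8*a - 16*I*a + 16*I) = (-I*a^3 + a^2*(-1 + 15*I) + a*(15 - 56*I) - 56)/(a^3 + a^2*(-1 + 8*I) - 8*a*(2 + I) + 16)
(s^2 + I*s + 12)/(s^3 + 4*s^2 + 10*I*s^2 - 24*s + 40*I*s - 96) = (s - 3*I)/(s^2 + s*(4 + 6*I) + 24*I)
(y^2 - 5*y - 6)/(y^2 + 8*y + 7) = (y - 6)/(y + 7)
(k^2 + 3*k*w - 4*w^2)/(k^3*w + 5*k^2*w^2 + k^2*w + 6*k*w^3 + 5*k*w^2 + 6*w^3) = (k^2 + 3*k*w - 4*w^2)/(w*(k^3 + 5*k^2*w + k^2 + 6*k*w^2 + 5*k*w + 6*w^2))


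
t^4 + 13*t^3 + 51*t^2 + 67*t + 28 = (t + 1)^2*(t + 4)*(t + 7)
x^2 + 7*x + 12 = (x + 3)*(x + 4)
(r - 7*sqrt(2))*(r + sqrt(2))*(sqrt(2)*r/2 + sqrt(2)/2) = sqrt(2)*r^3/2 - 6*r^2 + sqrt(2)*r^2/2 - 7*sqrt(2)*r - 6*r - 7*sqrt(2)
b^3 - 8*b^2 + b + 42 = (b - 7)*(b - 3)*(b + 2)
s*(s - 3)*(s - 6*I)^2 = s^4 - 3*s^3 - 12*I*s^3 - 36*s^2 + 36*I*s^2 + 108*s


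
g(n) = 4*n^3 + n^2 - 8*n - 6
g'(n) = 12*n^2 + 2*n - 8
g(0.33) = -8.39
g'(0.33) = -6.03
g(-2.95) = -76.39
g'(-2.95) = 90.53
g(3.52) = 152.69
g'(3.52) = 147.72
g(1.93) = 11.04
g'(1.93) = 40.56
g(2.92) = 78.75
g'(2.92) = 100.16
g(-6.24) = -889.02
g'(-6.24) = 446.77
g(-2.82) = -65.19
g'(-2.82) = 81.79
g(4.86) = 437.90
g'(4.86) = 285.16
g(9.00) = 2919.00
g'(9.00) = 982.00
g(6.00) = 846.00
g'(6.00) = 436.00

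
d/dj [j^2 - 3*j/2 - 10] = 2*j - 3/2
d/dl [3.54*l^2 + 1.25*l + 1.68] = 7.08*l + 1.25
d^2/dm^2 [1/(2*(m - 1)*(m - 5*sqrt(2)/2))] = 2*(4*(m - 1)^2 + 2*(m - 1)*(2*m - 5*sqrt(2)) + (2*m - 5*sqrt(2))^2)/((m - 1)^3*(2*m - 5*sqrt(2))^3)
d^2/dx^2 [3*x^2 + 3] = 6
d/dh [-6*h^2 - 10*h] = -12*h - 10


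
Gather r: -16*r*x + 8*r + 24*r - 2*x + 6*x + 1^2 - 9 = r*(32 - 16*x) + 4*x - 8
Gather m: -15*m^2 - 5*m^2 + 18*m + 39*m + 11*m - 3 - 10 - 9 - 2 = -20*m^2 + 68*m - 24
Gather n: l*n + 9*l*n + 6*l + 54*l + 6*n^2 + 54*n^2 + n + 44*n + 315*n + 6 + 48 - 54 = 60*l + 60*n^2 + n*(10*l + 360)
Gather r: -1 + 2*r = 2*r - 1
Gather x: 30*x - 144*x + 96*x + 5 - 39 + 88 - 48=6 - 18*x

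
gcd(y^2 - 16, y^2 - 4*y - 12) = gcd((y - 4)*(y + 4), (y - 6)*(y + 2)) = 1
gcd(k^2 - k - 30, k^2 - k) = 1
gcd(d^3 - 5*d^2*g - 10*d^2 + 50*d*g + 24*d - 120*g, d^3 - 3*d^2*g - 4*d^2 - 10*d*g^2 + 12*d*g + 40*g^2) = d^2 - 5*d*g - 4*d + 20*g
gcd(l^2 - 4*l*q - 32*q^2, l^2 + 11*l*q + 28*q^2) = l + 4*q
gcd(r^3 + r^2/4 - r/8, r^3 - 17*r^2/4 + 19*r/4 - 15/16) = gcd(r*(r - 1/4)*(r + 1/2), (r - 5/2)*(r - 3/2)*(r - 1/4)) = r - 1/4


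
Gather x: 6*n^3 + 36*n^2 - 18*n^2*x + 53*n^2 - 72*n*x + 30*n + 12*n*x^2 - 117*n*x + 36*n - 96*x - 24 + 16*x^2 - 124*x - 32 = 6*n^3 + 89*n^2 + 66*n + x^2*(12*n + 16) + x*(-18*n^2 - 189*n - 220) - 56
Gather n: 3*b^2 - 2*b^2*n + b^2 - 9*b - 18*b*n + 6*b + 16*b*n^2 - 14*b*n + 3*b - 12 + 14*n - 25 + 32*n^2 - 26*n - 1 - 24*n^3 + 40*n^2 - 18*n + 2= 4*b^2 - 24*n^3 + n^2*(16*b + 72) + n*(-2*b^2 - 32*b - 30) - 36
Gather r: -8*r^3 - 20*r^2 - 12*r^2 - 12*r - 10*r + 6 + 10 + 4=-8*r^3 - 32*r^2 - 22*r + 20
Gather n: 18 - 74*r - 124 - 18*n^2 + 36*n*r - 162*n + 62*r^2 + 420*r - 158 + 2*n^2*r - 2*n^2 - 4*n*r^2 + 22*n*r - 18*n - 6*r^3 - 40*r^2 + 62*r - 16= n^2*(2*r - 20) + n*(-4*r^2 + 58*r - 180) - 6*r^3 + 22*r^2 + 408*r - 280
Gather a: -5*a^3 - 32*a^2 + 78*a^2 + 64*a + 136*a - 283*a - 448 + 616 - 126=-5*a^3 + 46*a^2 - 83*a + 42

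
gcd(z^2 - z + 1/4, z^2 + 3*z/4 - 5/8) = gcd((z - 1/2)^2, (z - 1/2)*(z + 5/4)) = z - 1/2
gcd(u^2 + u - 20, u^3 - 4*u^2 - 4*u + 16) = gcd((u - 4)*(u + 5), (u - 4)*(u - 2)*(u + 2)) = u - 4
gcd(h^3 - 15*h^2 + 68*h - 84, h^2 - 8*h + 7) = h - 7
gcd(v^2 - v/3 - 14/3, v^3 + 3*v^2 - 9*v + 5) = 1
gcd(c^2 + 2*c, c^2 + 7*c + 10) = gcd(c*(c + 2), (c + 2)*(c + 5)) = c + 2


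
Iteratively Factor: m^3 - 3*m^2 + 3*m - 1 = (m - 1)*(m^2 - 2*m + 1) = (m - 1)^2*(m - 1)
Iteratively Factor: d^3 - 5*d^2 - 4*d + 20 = (d - 5)*(d^2 - 4) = (d - 5)*(d + 2)*(d - 2)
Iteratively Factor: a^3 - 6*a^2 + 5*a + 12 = (a - 3)*(a^2 - 3*a - 4) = (a - 4)*(a - 3)*(a + 1)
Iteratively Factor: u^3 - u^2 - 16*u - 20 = (u + 2)*(u^2 - 3*u - 10) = (u + 2)^2*(u - 5)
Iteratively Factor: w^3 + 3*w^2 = (w + 3)*(w^2) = w*(w + 3)*(w)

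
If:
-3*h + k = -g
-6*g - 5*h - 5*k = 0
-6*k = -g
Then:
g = 0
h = 0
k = 0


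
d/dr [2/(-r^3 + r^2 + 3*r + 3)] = 2*(3*r^2 - 2*r - 3)/(-r^3 + r^2 + 3*r + 3)^2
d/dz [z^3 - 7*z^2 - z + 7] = 3*z^2 - 14*z - 1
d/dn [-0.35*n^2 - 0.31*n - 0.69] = -0.7*n - 0.31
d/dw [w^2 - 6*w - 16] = 2*w - 6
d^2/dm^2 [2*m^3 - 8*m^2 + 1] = 12*m - 16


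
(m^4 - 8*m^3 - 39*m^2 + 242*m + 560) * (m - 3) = m^5 - 11*m^4 - 15*m^3 + 359*m^2 - 166*m - 1680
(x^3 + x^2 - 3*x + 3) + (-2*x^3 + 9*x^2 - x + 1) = -x^3 + 10*x^2 - 4*x + 4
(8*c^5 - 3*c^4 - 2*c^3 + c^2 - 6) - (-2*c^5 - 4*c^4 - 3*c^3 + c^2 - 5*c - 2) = 10*c^5 + c^4 + c^3 + 5*c - 4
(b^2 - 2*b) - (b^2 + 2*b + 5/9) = -4*b - 5/9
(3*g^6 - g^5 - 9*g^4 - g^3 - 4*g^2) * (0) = 0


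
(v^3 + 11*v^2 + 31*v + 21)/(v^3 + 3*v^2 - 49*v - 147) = (v + 1)/(v - 7)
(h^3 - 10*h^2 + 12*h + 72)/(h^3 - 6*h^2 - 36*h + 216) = (h + 2)/(h + 6)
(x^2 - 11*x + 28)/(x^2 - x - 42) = (x - 4)/(x + 6)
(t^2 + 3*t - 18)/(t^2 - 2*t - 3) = (t + 6)/(t + 1)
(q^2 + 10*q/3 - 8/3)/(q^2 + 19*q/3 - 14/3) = (q + 4)/(q + 7)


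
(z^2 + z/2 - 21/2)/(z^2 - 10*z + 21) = (z + 7/2)/(z - 7)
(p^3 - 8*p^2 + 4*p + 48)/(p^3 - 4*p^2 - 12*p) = (p - 4)/p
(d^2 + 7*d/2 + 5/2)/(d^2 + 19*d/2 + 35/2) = (d + 1)/(d + 7)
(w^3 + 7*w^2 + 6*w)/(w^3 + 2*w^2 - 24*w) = (w + 1)/(w - 4)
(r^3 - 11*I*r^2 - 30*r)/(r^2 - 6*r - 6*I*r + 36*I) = r*(r - 5*I)/(r - 6)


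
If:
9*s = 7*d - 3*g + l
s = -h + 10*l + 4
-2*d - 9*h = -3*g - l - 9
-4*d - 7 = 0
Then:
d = -7/4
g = -3*s - 135/32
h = -s - 1/16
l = -13/32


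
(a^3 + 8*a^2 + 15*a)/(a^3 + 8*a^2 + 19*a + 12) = a*(a + 5)/(a^2 + 5*a + 4)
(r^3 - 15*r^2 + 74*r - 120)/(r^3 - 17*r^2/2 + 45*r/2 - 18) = 2*(r^2 - 11*r + 30)/(2*r^2 - 9*r + 9)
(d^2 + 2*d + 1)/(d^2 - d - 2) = (d + 1)/(d - 2)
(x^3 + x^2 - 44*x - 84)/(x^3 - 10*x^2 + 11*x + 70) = (x + 6)/(x - 5)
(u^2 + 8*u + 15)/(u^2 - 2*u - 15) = (u + 5)/(u - 5)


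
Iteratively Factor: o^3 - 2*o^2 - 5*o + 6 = (o - 1)*(o^2 - o - 6) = (o - 3)*(o - 1)*(o + 2)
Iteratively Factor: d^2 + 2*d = (d + 2)*(d)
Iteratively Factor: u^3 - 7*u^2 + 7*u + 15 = (u + 1)*(u^2 - 8*u + 15) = (u - 5)*(u + 1)*(u - 3)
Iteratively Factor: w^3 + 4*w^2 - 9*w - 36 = (w - 3)*(w^2 + 7*w + 12) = (w - 3)*(w + 3)*(w + 4)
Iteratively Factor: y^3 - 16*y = (y - 4)*(y^2 + 4*y) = y*(y - 4)*(y + 4)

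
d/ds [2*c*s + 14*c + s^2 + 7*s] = 2*c + 2*s + 7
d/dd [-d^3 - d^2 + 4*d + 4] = -3*d^2 - 2*d + 4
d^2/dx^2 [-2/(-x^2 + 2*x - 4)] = 4*(-x^2 + 2*x + 4*(x - 1)^2 - 4)/(x^2 - 2*x + 4)^3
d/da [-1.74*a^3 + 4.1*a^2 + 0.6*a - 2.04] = -5.22*a^2 + 8.2*a + 0.6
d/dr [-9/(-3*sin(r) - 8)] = -27*cos(r)/(3*sin(r) + 8)^2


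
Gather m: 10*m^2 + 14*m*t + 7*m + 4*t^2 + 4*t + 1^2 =10*m^2 + m*(14*t + 7) + 4*t^2 + 4*t + 1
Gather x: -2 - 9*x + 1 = -9*x - 1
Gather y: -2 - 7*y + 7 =5 - 7*y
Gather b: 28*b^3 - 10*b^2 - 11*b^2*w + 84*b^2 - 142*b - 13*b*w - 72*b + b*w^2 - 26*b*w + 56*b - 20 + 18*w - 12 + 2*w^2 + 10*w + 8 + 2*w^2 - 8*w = 28*b^3 + b^2*(74 - 11*w) + b*(w^2 - 39*w - 158) + 4*w^2 + 20*w - 24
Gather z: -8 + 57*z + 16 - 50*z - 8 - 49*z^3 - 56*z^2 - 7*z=-49*z^3 - 56*z^2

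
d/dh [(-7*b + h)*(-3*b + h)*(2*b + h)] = b^2 - 16*b*h + 3*h^2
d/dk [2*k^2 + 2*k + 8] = 4*k + 2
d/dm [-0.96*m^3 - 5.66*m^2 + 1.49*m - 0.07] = -2.88*m^2 - 11.32*m + 1.49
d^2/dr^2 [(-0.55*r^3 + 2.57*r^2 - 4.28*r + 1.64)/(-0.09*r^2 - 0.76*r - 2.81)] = (6.93889390390723e-18*r^5 + 1.11022302462516e-16*r^4 + 0.778082*r^3 + 10.867494*r^2 + 18.889602*r - 59.931706)/(0.000729*r^6 + 0.018468*r^5 + 0.224235*r^4 + 1.5922*r^3 + 7.001115*r^2 + 18.003108*r + 22.188041)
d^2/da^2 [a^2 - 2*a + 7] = 2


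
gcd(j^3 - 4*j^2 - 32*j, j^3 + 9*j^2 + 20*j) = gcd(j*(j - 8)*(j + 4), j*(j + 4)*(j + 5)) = j^2 + 4*j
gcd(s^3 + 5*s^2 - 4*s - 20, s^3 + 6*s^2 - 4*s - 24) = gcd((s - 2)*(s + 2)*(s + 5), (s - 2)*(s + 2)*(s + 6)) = s^2 - 4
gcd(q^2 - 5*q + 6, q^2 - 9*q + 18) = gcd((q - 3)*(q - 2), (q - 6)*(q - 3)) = q - 3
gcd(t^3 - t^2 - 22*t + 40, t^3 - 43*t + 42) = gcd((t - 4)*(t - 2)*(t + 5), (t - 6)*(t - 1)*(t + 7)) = 1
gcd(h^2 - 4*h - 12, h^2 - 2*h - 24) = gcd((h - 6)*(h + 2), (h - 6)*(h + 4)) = h - 6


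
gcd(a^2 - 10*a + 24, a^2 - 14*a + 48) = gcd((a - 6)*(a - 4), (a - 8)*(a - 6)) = a - 6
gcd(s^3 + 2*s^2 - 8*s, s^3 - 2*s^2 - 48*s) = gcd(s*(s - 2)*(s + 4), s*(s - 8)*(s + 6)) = s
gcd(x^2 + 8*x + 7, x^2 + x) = x + 1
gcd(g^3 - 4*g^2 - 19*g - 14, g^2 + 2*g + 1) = g + 1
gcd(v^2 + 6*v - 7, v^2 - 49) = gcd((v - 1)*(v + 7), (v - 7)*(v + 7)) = v + 7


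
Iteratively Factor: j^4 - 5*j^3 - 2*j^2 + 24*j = (j - 3)*(j^3 - 2*j^2 - 8*j) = (j - 3)*(j + 2)*(j^2 - 4*j) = j*(j - 3)*(j + 2)*(j - 4)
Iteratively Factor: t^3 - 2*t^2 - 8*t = (t + 2)*(t^2 - 4*t) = (t - 4)*(t + 2)*(t)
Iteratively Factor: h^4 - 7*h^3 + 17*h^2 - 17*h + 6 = (h - 1)*(h^3 - 6*h^2 + 11*h - 6) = (h - 1)^2*(h^2 - 5*h + 6) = (h - 3)*(h - 1)^2*(h - 2)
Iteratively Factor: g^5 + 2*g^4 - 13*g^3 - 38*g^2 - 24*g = (g)*(g^4 + 2*g^3 - 13*g^2 - 38*g - 24) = g*(g - 4)*(g^3 + 6*g^2 + 11*g + 6) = g*(g - 4)*(g + 3)*(g^2 + 3*g + 2) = g*(g - 4)*(g + 1)*(g + 3)*(g + 2)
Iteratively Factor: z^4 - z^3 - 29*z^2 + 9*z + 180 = (z - 3)*(z^3 + 2*z^2 - 23*z - 60) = (z - 3)*(z + 4)*(z^2 - 2*z - 15) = (z - 3)*(z + 3)*(z + 4)*(z - 5)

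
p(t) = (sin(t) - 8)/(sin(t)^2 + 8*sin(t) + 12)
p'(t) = (-2*sin(t)*cos(t) - 8*cos(t))*(sin(t) - 8)/(sin(t)^2 + 8*sin(t) + 12)^2 + cos(t)/(sin(t)^2 + 8*sin(t) + 12)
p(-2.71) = -0.95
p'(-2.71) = -0.81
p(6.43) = -0.60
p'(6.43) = 0.45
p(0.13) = -0.60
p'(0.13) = 0.45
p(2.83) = -0.53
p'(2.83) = -0.36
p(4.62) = -1.79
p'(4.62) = -0.22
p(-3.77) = -0.43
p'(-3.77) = -0.24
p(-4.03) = -0.38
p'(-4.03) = -0.16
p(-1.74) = -1.77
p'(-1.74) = -0.39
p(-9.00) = -0.95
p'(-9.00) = -0.80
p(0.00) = -0.67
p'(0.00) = 0.53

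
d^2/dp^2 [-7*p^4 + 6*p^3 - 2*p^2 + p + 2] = -84*p^2 + 36*p - 4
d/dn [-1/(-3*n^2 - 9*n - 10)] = 3*(-2*n - 3)/(3*n^2 + 9*n + 10)^2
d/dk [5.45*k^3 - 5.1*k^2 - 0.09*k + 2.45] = 16.35*k^2 - 10.2*k - 0.09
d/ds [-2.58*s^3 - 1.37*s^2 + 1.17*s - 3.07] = -7.74*s^2 - 2.74*s + 1.17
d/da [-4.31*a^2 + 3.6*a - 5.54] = 3.6 - 8.62*a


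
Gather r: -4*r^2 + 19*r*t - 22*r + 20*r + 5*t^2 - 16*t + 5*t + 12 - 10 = -4*r^2 + r*(19*t - 2) + 5*t^2 - 11*t + 2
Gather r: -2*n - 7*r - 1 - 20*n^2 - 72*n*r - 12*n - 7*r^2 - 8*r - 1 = -20*n^2 - 14*n - 7*r^2 + r*(-72*n - 15) - 2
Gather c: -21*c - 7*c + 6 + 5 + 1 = 12 - 28*c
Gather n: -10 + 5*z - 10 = 5*z - 20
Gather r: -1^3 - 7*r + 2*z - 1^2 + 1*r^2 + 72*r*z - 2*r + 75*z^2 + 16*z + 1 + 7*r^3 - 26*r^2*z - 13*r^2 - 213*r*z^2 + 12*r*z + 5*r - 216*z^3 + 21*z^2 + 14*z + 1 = 7*r^3 + r^2*(-26*z - 12) + r*(-213*z^2 + 84*z - 4) - 216*z^3 + 96*z^2 + 32*z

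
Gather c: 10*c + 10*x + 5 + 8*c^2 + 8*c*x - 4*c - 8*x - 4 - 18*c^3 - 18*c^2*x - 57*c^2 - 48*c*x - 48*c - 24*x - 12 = -18*c^3 + c^2*(-18*x - 49) + c*(-40*x - 42) - 22*x - 11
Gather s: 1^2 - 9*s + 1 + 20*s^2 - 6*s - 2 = 20*s^2 - 15*s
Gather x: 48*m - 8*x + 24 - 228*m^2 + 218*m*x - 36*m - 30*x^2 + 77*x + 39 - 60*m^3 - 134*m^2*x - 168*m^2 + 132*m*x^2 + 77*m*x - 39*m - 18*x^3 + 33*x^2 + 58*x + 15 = -60*m^3 - 396*m^2 - 27*m - 18*x^3 + x^2*(132*m + 3) + x*(-134*m^2 + 295*m + 127) + 78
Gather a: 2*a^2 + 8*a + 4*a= 2*a^2 + 12*a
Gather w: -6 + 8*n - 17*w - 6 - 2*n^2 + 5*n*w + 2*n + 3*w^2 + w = -2*n^2 + 10*n + 3*w^2 + w*(5*n - 16) - 12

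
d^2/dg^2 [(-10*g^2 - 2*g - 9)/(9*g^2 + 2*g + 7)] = 6*(6*g^3 - 99*g^2 - 36*g + 23)/(729*g^6 + 486*g^5 + 1809*g^4 + 764*g^3 + 1407*g^2 + 294*g + 343)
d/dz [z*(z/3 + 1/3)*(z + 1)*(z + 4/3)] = 4*z^3/3 + 10*z^2/3 + 22*z/9 + 4/9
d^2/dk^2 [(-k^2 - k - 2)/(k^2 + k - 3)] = 10*(-3*k^2 - 3*k - 4)/(k^6 + 3*k^5 - 6*k^4 - 17*k^3 + 18*k^2 + 27*k - 27)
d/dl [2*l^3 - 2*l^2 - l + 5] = 6*l^2 - 4*l - 1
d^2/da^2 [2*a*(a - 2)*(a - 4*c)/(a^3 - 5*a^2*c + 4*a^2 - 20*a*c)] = 4*(a^3*c - 6*a^3 + 84*a^2*c - 360*a*c^2 - 24*a*c + 600*c^3 + 120*c^2 - 32*c)/(a^6 - 15*a^5*c + 12*a^5 + 75*a^4*c^2 - 180*a^4*c + 48*a^4 - 125*a^3*c^3 + 900*a^3*c^2 - 720*a^3*c + 64*a^3 - 1500*a^2*c^3 + 3600*a^2*c^2 - 960*a^2*c - 6000*a*c^3 + 4800*a*c^2 - 8000*c^3)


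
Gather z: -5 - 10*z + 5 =-10*z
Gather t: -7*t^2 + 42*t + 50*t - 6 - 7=-7*t^2 + 92*t - 13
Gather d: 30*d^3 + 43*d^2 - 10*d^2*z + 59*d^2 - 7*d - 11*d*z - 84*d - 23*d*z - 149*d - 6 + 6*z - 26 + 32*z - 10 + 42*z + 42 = 30*d^3 + d^2*(102 - 10*z) + d*(-34*z - 240) + 80*z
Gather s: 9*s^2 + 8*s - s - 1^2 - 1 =9*s^2 + 7*s - 2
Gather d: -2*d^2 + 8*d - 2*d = -2*d^2 + 6*d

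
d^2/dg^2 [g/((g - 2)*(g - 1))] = 2*(g^3 - 6*g + 6)/(g^6 - 9*g^5 + 33*g^4 - 63*g^3 + 66*g^2 - 36*g + 8)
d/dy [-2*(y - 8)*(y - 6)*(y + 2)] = -6*y^2 + 48*y - 40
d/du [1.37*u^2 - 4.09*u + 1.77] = 2.74*u - 4.09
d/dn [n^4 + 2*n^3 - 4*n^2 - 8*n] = 4*n^3 + 6*n^2 - 8*n - 8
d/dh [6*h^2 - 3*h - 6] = 12*h - 3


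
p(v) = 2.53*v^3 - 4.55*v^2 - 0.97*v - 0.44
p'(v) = 7.59*v^2 - 9.1*v - 0.97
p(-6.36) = -829.18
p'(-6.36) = 363.92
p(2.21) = 2.50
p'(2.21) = 15.99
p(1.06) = -3.57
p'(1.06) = -2.09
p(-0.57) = -1.83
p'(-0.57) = 6.68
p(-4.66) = -350.75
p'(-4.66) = 206.26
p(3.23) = 34.21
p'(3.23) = 48.82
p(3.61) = 55.79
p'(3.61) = 65.09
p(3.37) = 41.45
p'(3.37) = 54.56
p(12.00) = 3704.56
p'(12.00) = 982.79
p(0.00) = -0.44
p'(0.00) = -0.97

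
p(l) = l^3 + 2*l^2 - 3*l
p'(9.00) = 276.00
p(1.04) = 0.17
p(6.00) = 270.00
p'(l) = 3*l^2 + 4*l - 3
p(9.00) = 864.00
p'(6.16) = 135.48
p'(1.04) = 4.40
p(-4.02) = -20.58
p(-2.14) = 5.78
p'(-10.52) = 286.93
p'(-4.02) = 29.40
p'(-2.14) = 2.18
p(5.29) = 188.13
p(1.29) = 1.60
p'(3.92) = 58.78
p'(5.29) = 102.11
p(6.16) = 291.16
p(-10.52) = -911.35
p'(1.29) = 7.15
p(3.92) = 79.21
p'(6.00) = 129.00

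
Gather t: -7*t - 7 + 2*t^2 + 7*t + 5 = 2*t^2 - 2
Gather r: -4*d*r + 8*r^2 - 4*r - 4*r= 8*r^2 + r*(-4*d - 8)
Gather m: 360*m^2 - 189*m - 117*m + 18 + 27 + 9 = 360*m^2 - 306*m + 54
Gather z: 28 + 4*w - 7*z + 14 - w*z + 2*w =6*w + z*(-w - 7) + 42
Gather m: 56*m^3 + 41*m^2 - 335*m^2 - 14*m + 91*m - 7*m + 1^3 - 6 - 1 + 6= 56*m^3 - 294*m^2 + 70*m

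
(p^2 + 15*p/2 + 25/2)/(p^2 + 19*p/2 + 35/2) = (p + 5)/(p + 7)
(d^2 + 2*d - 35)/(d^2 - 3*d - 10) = (d + 7)/(d + 2)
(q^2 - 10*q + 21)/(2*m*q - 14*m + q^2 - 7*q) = (q - 3)/(2*m + q)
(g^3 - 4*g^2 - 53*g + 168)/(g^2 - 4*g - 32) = (g^2 + 4*g - 21)/(g + 4)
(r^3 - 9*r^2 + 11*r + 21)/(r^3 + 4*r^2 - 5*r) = (r^3 - 9*r^2 + 11*r + 21)/(r*(r^2 + 4*r - 5))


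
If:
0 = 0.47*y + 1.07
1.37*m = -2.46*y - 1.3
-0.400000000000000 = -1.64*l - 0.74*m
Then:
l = -1.17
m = 3.14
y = -2.28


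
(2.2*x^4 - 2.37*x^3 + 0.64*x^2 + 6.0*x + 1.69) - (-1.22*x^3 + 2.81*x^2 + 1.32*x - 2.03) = 2.2*x^4 - 1.15*x^3 - 2.17*x^2 + 4.68*x + 3.72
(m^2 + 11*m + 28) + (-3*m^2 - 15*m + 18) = -2*m^2 - 4*m + 46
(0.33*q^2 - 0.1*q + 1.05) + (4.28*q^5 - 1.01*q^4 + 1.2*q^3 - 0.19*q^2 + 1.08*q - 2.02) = 4.28*q^5 - 1.01*q^4 + 1.2*q^3 + 0.14*q^2 + 0.98*q - 0.97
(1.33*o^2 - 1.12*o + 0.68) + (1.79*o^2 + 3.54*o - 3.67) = 3.12*o^2 + 2.42*o - 2.99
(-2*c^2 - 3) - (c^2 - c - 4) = -3*c^2 + c + 1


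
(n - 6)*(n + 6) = n^2 - 36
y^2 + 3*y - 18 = (y - 3)*(y + 6)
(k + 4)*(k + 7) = k^2 + 11*k + 28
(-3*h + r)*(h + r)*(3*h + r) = -9*h^3 - 9*h^2*r + h*r^2 + r^3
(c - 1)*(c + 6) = c^2 + 5*c - 6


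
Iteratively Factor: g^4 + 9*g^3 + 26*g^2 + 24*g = (g)*(g^3 + 9*g^2 + 26*g + 24) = g*(g + 3)*(g^2 + 6*g + 8) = g*(g + 3)*(g + 4)*(g + 2)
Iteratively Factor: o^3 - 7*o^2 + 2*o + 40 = (o - 4)*(o^2 - 3*o - 10) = (o - 4)*(o + 2)*(o - 5)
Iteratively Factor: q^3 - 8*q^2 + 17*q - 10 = (q - 5)*(q^2 - 3*q + 2) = (q - 5)*(q - 2)*(q - 1)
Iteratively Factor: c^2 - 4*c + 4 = (c - 2)*(c - 2)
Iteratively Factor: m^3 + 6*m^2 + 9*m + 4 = (m + 1)*(m^2 + 5*m + 4) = (m + 1)*(m + 4)*(m + 1)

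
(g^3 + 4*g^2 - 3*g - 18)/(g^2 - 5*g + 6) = (g^2 + 6*g + 9)/(g - 3)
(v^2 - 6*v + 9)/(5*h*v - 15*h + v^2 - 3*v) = (v - 3)/(5*h + v)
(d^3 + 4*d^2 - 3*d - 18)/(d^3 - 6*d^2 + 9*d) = (d^3 + 4*d^2 - 3*d - 18)/(d*(d^2 - 6*d + 9))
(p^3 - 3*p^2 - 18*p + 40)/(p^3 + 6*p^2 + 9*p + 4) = (p^2 - 7*p + 10)/(p^2 + 2*p + 1)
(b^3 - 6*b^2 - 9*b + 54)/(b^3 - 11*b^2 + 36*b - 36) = (b + 3)/(b - 2)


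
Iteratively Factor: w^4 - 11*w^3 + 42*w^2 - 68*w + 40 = (w - 2)*(w^3 - 9*w^2 + 24*w - 20) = (w - 5)*(w - 2)*(w^2 - 4*w + 4) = (w - 5)*(w - 2)^2*(w - 2)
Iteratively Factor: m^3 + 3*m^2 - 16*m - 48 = (m + 4)*(m^2 - m - 12) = (m - 4)*(m + 4)*(m + 3)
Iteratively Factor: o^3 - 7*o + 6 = (o - 1)*(o^2 + o - 6) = (o - 1)*(o + 3)*(o - 2)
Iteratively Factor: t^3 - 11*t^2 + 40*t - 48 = (t - 3)*(t^2 - 8*t + 16) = (t - 4)*(t - 3)*(t - 4)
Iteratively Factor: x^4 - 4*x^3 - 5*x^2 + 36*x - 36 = (x - 2)*(x^3 - 2*x^2 - 9*x + 18) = (x - 2)^2*(x^2 - 9) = (x - 2)^2*(x + 3)*(x - 3)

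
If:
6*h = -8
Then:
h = -4/3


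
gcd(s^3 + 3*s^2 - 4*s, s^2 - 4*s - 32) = s + 4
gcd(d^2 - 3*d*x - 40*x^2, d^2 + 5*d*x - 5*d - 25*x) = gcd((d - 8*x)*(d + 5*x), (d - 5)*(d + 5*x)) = d + 5*x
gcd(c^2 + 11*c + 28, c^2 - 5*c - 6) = 1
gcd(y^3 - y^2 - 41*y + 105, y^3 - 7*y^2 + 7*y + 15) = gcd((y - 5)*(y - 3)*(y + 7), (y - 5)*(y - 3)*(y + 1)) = y^2 - 8*y + 15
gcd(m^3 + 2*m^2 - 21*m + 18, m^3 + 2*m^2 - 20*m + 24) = m + 6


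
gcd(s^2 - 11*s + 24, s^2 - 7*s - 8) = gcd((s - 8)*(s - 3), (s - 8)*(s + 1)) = s - 8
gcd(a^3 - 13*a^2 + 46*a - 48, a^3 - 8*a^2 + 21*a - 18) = a^2 - 5*a + 6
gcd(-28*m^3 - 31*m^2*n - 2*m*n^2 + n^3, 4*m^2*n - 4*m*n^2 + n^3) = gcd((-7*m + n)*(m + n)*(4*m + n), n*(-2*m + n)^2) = 1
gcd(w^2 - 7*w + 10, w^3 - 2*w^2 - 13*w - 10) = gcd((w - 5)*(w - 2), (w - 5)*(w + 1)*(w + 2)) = w - 5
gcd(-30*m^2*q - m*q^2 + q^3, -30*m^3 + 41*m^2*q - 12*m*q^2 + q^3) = -6*m + q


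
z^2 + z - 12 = (z - 3)*(z + 4)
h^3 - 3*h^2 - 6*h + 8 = (h - 4)*(h - 1)*(h + 2)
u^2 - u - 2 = (u - 2)*(u + 1)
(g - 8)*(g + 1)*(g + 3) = g^3 - 4*g^2 - 29*g - 24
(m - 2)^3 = m^3 - 6*m^2 + 12*m - 8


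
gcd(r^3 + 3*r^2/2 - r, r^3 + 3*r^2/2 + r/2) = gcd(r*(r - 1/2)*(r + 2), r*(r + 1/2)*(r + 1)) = r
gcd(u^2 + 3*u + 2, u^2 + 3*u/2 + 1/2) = u + 1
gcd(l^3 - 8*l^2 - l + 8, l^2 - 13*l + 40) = l - 8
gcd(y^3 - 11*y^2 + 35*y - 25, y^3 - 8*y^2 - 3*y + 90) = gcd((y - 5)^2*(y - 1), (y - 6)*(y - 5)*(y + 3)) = y - 5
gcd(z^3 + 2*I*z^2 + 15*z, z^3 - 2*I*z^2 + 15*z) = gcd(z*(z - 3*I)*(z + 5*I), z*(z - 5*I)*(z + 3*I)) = z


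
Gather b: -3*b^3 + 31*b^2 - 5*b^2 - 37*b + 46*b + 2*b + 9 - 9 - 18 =-3*b^3 + 26*b^2 + 11*b - 18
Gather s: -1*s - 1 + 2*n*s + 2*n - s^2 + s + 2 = 2*n*s + 2*n - s^2 + 1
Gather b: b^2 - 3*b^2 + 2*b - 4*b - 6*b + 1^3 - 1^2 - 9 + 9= -2*b^2 - 8*b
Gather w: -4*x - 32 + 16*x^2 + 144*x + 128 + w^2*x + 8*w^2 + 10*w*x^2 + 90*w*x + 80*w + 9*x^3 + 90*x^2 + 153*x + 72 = w^2*(x + 8) + w*(10*x^2 + 90*x + 80) + 9*x^3 + 106*x^2 + 293*x + 168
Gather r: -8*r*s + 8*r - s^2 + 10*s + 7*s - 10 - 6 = r*(8 - 8*s) - s^2 + 17*s - 16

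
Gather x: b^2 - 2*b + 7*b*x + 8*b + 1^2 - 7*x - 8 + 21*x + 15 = b^2 + 6*b + x*(7*b + 14) + 8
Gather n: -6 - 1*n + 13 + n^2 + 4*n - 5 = n^2 + 3*n + 2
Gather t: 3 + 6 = 9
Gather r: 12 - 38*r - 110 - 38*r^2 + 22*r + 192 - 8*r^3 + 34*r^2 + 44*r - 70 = -8*r^3 - 4*r^2 + 28*r + 24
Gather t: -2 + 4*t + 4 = 4*t + 2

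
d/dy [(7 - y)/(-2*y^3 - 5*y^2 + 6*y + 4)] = (-4*y^3 + 37*y^2 + 70*y - 46)/(4*y^6 + 20*y^5 + y^4 - 76*y^3 - 4*y^2 + 48*y + 16)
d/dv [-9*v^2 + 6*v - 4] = 6 - 18*v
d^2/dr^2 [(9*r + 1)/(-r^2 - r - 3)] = 2*(-(2*r + 1)^2*(9*r + 1) + (27*r + 10)*(r^2 + r + 3))/(r^2 + r + 3)^3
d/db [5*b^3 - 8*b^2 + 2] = b*(15*b - 16)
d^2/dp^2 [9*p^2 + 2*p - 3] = 18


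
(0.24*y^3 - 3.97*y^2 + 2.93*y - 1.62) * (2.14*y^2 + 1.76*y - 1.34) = 0.5136*y^5 - 8.0734*y^4 - 1.0386*y^3 + 7.0098*y^2 - 6.7774*y + 2.1708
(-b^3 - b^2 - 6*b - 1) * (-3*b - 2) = 3*b^4 + 5*b^3 + 20*b^2 + 15*b + 2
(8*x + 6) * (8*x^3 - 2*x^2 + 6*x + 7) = 64*x^4 + 32*x^3 + 36*x^2 + 92*x + 42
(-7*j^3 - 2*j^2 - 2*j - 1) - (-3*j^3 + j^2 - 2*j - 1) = -4*j^3 - 3*j^2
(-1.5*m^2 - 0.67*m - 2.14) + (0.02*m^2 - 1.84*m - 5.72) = -1.48*m^2 - 2.51*m - 7.86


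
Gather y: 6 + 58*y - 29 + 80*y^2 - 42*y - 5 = 80*y^2 + 16*y - 28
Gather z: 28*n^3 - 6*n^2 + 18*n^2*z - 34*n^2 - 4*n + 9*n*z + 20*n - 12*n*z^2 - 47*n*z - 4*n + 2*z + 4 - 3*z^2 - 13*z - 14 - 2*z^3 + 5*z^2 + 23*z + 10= 28*n^3 - 40*n^2 + 12*n - 2*z^3 + z^2*(2 - 12*n) + z*(18*n^2 - 38*n + 12)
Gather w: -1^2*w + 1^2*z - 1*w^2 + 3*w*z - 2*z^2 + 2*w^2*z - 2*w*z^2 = w^2*(2*z - 1) + w*(-2*z^2 + 3*z - 1) - 2*z^2 + z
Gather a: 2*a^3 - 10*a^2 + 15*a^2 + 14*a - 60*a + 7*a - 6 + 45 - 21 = 2*a^3 + 5*a^2 - 39*a + 18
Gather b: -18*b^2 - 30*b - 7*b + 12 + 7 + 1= -18*b^2 - 37*b + 20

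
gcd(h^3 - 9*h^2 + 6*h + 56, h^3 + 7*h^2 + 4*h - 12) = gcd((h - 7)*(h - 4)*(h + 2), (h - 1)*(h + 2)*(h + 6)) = h + 2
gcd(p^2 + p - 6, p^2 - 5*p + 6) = p - 2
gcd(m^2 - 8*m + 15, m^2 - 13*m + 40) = m - 5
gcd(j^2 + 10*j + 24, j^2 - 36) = j + 6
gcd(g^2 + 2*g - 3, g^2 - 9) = g + 3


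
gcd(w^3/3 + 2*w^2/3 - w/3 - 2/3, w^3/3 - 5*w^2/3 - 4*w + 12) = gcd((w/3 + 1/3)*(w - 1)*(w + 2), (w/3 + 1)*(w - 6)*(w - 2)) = 1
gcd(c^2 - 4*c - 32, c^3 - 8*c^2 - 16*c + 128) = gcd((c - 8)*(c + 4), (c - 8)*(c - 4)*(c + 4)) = c^2 - 4*c - 32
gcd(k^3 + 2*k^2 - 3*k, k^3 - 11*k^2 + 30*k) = k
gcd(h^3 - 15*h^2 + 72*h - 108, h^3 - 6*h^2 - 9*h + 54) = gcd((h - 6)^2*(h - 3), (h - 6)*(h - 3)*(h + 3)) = h^2 - 9*h + 18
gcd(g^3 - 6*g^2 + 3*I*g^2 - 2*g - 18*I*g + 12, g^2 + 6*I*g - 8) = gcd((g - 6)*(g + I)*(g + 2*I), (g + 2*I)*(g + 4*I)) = g + 2*I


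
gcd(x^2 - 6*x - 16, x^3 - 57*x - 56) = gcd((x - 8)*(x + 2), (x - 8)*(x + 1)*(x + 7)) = x - 8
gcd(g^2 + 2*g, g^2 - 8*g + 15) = 1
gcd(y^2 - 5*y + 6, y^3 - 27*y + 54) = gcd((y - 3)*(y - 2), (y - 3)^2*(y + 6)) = y - 3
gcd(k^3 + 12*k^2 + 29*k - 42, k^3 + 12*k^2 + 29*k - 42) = k^3 + 12*k^2 + 29*k - 42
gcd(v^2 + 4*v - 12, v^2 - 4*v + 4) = v - 2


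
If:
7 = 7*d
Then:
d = 1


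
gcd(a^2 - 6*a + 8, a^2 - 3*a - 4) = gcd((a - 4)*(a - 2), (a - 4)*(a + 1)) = a - 4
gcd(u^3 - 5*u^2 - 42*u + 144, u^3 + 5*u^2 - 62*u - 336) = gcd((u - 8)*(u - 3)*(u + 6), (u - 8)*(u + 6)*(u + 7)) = u^2 - 2*u - 48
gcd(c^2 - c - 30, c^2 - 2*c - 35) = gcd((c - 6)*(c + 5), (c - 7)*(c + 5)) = c + 5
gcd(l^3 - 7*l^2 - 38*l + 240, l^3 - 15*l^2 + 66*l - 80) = l^2 - 13*l + 40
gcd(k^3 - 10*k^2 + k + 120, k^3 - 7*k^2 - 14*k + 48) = k^2 - 5*k - 24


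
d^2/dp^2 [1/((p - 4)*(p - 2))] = 2*((p - 4)^2 + (p - 4)*(p - 2) + (p - 2)^2)/((p - 4)^3*(p - 2)^3)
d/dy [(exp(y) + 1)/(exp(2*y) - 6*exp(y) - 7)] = -exp(y)/(exp(2*y) - 14*exp(y) + 49)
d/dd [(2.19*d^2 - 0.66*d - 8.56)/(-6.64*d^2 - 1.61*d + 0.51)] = (-7.9083*d^2 - 111.443*d - 14.1182)/(44.0896*d^4 + 21.3808*d^3 - 4.1807*d^2 - 1.6422*d + 0.2601)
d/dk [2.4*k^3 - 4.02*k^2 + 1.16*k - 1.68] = 7.2*k^2 - 8.04*k + 1.16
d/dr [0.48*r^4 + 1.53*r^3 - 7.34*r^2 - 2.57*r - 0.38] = 1.92*r^3 + 4.59*r^2 - 14.68*r - 2.57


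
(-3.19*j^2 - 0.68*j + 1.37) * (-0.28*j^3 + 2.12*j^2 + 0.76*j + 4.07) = 0.8932*j^5 - 6.5724*j^4 - 4.2496*j^3 - 10.5957*j^2 - 1.7264*j + 5.5759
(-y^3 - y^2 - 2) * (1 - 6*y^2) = 6*y^5 + 6*y^4 - y^3 + 11*y^2 - 2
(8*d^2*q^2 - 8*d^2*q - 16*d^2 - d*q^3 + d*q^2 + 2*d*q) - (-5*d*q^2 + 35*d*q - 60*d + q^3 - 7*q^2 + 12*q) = 8*d^2*q^2 - 8*d^2*q - 16*d^2 - d*q^3 + 6*d*q^2 - 33*d*q + 60*d - q^3 + 7*q^2 - 12*q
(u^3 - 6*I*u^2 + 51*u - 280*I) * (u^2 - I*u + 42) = u^5 - 7*I*u^4 + 87*u^3 - 583*I*u^2 + 1862*u - 11760*I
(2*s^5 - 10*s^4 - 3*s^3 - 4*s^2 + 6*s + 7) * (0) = 0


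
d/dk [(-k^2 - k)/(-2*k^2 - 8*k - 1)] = (6*k^2 + 2*k + 1)/(4*k^4 + 32*k^3 + 68*k^2 + 16*k + 1)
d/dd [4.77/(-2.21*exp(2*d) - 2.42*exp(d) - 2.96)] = (21.0834*exp(d) + 11.5434)*exp(d)/(2.21*exp(2*d) + 2.42*exp(d) + 2.96)^2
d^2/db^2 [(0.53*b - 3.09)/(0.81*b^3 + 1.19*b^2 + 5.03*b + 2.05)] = (2.086398*b^5 - 21.262986*b^4 - 50.472908*b^3 - 112.352796*b^2 - 87.946818*b - 152.213642)/(0.531441*b^9 + 2.342277*b^8 + 13.341672*b^7 + 34.810676*b^6 + 94.706106*b^5 + 149.147118*b^4 + 211.099712*b^3 + 170.60346*b^2 + 63.415725*b + 8.615125)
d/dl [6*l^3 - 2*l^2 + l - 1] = 18*l^2 - 4*l + 1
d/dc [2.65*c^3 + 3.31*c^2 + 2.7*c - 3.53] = 7.95*c^2 + 6.62*c + 2.7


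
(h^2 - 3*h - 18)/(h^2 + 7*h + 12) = (h - 6)/(h + 4)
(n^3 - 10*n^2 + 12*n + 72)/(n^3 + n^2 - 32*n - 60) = (n - 6)/(n + 5)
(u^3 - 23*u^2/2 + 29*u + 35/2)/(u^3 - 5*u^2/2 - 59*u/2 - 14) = (u - 5)/(u + 4)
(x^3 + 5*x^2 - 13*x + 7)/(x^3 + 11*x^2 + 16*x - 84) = (x^2 - 2*x + 1)/(x^2 + 4*x - 12)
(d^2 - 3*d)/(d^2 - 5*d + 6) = d/(d - 2)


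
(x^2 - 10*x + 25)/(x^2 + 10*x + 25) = (x^2 - 10*x + 25)/(x^2 + 10*x + 25)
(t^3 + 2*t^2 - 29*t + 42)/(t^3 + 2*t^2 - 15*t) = (t^2 + 5*t - 14)/(t*(t + 5))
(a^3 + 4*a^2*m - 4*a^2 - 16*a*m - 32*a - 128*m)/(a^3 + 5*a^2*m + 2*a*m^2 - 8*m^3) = (a^2 - 4*a - 32)/(a^2 + a*m - 2*m^2)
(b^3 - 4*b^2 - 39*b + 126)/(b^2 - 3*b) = b - 1 - 42/b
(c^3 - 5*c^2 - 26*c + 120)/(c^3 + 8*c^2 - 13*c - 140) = (c - 6)/(c + 7)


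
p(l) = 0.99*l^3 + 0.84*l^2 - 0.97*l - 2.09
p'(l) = 2.97*l^2 + 1.68*l - 0.97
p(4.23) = 83.77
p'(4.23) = 59.28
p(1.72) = 3.76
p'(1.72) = 10.71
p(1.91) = 6.02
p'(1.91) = 13.07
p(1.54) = 2.02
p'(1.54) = 8.66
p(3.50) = 47.25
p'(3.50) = 41.29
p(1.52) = 1.85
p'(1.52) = 8.45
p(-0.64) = -1.38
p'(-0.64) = -0.83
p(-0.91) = -1.26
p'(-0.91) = -0.04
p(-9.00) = -647.03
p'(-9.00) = 224.48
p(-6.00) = -179.87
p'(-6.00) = 95.87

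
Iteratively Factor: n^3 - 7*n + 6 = (n - 2)*(n^2 + 2*n - 3) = (n - 2)*(n - 1)*(n + 3)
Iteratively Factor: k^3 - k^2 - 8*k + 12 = (k - 2)*(k^2 + k - 6) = (k - 2)*(k + 3)*(k - 2)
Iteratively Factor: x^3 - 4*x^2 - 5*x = (x - 5)*(x^2 + x) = (x - 5)*(x + 1)*(x)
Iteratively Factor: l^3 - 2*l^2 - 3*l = (l + 1)*(l^2 - 3*l) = (l - 3)*(l + 1)*(l)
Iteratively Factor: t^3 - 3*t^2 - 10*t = (t - 5)*(t^2 + 2*t) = t*(t - 5)*(t + 2)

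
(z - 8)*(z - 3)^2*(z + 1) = z^4 - 13*z^3 + 43*z^2 - 15*z - 72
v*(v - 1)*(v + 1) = v^3 - v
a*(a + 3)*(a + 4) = a^3 + 7*a^2 + 12*a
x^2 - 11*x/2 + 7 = (x - 7/2)*(x - 2)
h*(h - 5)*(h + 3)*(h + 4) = h^4 + 2*h^3 - 23*h^2 - 60*h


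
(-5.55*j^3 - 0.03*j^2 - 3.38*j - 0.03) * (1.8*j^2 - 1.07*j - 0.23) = -9.99*j^5 + 5.8845*j^4 - 4.7754*j^3 + 3.5695*j^2 + 0.8095*j + 0.0069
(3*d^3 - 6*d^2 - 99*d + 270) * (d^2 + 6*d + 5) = 3*d^5 + 12*d^4 - 120*d^3 - 354*d^2 + 1125*d + 1350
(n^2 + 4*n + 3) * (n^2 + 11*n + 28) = n^4 + 15*n^3 + 75*n^2 + 145*n + 84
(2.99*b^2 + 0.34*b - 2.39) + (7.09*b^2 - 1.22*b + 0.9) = 10.08*b^2 - 0.88*b - 1.49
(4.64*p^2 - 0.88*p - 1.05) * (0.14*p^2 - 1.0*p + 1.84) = 0.6496*p^4 - 4.7632*p^3 + 9.2706*p^2 - 0.5692*p - 1.932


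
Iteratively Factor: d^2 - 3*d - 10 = (d + 2)*(d - 5)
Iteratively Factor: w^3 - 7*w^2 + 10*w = (w - 5)*(w^2 - 2*w) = (w - 5)*(w - 2)*(w)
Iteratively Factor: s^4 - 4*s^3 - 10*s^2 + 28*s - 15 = (s + 3)*(s^3 - 7*s^2 + 11*s - 5) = (s - 1)*(s + 3)*(s^2 - 6*s + 5) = (s - 5)*(s - 1)*(s + 3)*(s - 1)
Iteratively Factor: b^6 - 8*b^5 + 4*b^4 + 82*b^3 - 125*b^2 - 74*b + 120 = (b - 1)*(b^5 - 7*b^4 - 3*b^3 + 79*b^2 - 46*b - 120) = (b - 5)*(b - 1)*(b^4 - 2*b^3 - 13*b^2 + 14*b + 24) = (b - 5)*(b - 1)*(b + 3)*(b^3 - 5*b^2 + 2*b + 8) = (b - 5)*(b - 4)*(b - 1)*(b + 3)*(b^2 - b - 2) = (b - 5)*(b - 4)*(b - 2)*(b - 1)*(b + 3)*(b + 1)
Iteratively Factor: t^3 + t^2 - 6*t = (t + 3)*(t^2 - 2*t) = (t - 2)*(t + 3)*(t)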